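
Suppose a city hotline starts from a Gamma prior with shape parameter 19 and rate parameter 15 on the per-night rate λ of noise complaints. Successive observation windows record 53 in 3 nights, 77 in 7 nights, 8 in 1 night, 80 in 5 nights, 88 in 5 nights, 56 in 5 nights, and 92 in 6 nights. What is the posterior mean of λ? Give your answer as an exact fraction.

Total count: 53 + 77 + 8 + 80 + 88 + 56 + 92 = 454.
Total exposure: 3 + 7 + 1 + 5 + 5 + 5 + 6 = 32 nights.
Posterior: α' = 19 + 454 = 473, β' = 15 + 32 = 47.
Posterior mean = α'/β' = 473/47.

473/47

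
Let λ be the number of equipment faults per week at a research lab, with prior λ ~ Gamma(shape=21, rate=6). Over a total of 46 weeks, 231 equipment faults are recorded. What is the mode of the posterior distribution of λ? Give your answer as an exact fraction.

Total count 231 over total exposure 46 weeks.
Gamma(α, β) with Poisson data over total exposure Σt gives posterior Gamma(α+Σx, β+Σt) = Gamma(252, 52).
Posterior mode = (α'−1)/β' = 251/52.

251/52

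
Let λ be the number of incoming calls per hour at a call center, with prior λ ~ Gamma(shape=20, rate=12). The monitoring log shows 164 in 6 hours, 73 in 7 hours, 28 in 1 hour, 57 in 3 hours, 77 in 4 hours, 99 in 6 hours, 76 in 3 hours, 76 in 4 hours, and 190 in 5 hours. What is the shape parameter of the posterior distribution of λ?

Total count: 164 + 73 + 28 + 57 + 77 + 99 + 76 + 76 + 190 = 840.
Total exposure: 6 + 7 + 1 + 3 + 4 + 6 + 3 + 4 + 5 = 39 hours.
By Gamma–Poisson conjugacy, the posterior is Gamma(α + Σx, β + Σt) = Gamma(20 + 840, 12 + 39) = Gamma(860, 51).

860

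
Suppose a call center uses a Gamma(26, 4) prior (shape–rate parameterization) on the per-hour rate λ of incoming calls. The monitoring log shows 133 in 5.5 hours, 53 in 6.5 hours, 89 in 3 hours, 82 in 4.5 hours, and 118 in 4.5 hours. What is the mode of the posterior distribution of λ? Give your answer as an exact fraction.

125/7

Total count: 133 + 53 + 89 + 82 + 118 = 475.
Total exposure: 5.5 + 6.5 + 3 + 4.5 + 4.5 = 24 hours.
Conjugate update: add total count to the shape and total exposure to the rate, giving Gamma(501, 28).
Posterior mode = (α'−1)/β' = 500/28 = 125/7.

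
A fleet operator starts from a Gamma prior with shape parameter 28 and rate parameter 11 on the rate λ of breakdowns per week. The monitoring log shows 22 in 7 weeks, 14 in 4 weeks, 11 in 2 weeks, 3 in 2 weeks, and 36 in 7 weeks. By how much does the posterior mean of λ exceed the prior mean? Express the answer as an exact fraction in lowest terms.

10/11

Total count: 22 + 14 + 11 + 3 + 36 = 86.
Total exposure: 7 + 4 + 2 + 2 + 7 = 22 weeks.
The Gamma prior is conjugate for the Poisson rate, so λ | data ~ Gamma(28+86, 11+22) = Gamma(114, 33).
Posterior mean = 114/33 = 38/11; prior mean = 28/11 = 28/11. Difference = 38/11 − 28/11 = 10/11.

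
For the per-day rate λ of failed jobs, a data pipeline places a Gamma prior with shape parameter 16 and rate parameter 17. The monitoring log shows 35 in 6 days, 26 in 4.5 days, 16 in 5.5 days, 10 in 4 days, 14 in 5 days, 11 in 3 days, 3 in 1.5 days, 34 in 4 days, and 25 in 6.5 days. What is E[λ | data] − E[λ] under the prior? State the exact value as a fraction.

Total count: 35 + 26 + 16 + 10 + 14 + 11 + 3 + 34 + 25 = 174.
Total exposure: 6 + 4.5 + 5.5 + 4 + 5 + 3 + 1.5 + 4 + 6.5 = 40 days.
Conjugate update: add total count to the shape and total exposure to the rate, giving Gamma(190, 57).
Posterior mean = 190/57 = 10/3; prior mean = 16/17 = 16/17. Difference = 10/3 − 16/17 = 122/51.

122/51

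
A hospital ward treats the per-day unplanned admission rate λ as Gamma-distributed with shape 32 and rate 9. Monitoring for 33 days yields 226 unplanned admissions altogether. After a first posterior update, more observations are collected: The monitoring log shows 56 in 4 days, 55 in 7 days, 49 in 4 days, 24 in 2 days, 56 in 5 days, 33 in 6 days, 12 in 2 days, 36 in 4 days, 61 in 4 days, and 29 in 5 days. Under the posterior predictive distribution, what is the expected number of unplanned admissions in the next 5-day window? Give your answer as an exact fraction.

669/17

Total count 226 over total exposure 33 days.
After the first batch: Gamma(32 + 226, 9 + 33) = Gamma(258, 42).
Total count: 56 + 55 + 49 + 24 + 56 + 33 + 12 + 36 + 61 + 29 = 411.
Total exposure: 4 + 7 + 4 + 2 + 5 + 6 + 2 + 4 + 4 + 5 = 43 days.
After the second batch: Gamma(258 + 411, 42 + 43) = Gamma(669, 85).
Predictive mean over a 5-day window = T·E[λ|data] = 5·669/85 = 669/17.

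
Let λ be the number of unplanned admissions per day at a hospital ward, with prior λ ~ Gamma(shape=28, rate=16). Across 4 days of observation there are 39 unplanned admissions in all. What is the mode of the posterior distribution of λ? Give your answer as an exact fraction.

Total count 39 over total exposure 4 days.
By Gamma–Poisson conjugacy, the posterior is Gamma(α + Σx, β + Σt) = Gamma(28 + 39, 16 + 4) = Gamma(67, 20).
Posterior mode = (α'−1)/β' = 66/20 = 33/10.

33/10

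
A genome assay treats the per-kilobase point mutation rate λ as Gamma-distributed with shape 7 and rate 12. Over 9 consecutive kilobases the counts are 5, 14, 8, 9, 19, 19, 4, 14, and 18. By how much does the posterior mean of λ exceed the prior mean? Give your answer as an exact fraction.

Total count: 5 + 14 + 8 + 9 + 19 + 19 + 4 + 14 + 18 = 110.
Total exposure: 9 kilobases.
Posterior: α' = 7 + 110 = 117, β' = 12 + 9 = 21.
Posterior mean = 117/21 = 39/7; prior mean = 7/12 = 7/12. Difference = 39/7 − 7/12 = 419/84.

419/84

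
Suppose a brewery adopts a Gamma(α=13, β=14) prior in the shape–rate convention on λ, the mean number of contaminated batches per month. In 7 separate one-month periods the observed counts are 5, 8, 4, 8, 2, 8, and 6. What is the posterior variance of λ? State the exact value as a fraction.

Total count: 5 + 8 + 4 + 8 + 2 + 8 + 6 = 41.
Total exposure: 7 months.
The Gamma prior is conjugate for the Poisson rate, so λ | data ~ Gamma(13+41, 14+7) = Gamma(54, 21).
Posterior variance = α'/β'² = 54/441 = 6/49.

6/49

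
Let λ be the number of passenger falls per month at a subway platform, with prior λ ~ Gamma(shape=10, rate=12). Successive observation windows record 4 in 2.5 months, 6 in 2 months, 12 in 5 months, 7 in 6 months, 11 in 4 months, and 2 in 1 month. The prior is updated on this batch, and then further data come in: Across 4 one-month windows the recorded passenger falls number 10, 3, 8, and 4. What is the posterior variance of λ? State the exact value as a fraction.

308/5329

Total count: 4 + 6 + 12 + 7 + 11 + 2 = 42.
Total exposure: 2.5 + 2 + 5 + 6 + 4 + 1 = 20.5 months.
After the first batch: Gamma(10 + 42, 12 + 20.5) = Gamma(52, 65/2).
Total count: 10 + 3 + 8 + 4 = 25.
Total exposure: 4 months.
After the second batch: Gamma(52 + 25, 65/2 + 4) = Gamma(77, 73/2).
Posterior variance = α'/β'² = 77/(5329/4) = 308/5329.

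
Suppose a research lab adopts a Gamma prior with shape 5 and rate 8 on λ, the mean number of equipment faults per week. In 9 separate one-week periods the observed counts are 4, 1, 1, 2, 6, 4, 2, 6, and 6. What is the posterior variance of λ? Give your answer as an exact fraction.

37/289

Total count: 4 + 1 + 1 + 2 + 6 + 4 + 2 + 6 + 6 = 32.
Total exposure: 9 weeks.
Gamma(α, β) with Poisson data over total exposure Σt gives posterior Gamma(α+Σx, β+Σt) = Gamma(37, 17).
Posterior variance = α'/β'² = 37/289.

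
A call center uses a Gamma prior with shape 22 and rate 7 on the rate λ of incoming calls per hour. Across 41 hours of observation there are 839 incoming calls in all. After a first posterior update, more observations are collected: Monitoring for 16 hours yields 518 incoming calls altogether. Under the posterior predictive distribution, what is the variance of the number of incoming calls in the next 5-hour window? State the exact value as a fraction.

475755/4096

Total count 839 over total exposure 41 hours.
After the first batch: Gamma(22 + 839, 7 + 41) = Gamma(861, 48).
Total count 518 over total exposure 16 hours.
After the second batch: Gamma(861 + 518, 48 + 16) = Gamma(1379, 64).
The posterior predictive for a window of length T is Negative Binomial with variance T·α'·(β'+T)/β'² = 5·1379·69/4096 = 475755/4096.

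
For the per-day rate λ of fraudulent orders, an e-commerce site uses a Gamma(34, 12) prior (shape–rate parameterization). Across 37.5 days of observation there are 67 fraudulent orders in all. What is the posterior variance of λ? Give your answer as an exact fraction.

404/9801

Total count 67 over total exposure 37.5 days.
Conjugate update: add total count to the shape and total exposure to the rate, giving Gamma(101, 99/2).
Posterior variance = α'/β'² = 101/(9801/4) = 404/9801.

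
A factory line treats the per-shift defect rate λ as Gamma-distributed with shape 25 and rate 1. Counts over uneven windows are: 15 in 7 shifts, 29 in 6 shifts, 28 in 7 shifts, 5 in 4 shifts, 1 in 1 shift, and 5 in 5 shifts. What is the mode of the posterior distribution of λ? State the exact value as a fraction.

107/31

Total count: 15 + 29 + 28 + 5 + 1 + 5 = 83.
Total exposure: 7 + 6 + 7 + 4 + 1 + 5 = 30 shifts.
Gamma(α, β) with Poisson data over total exposure Σt gives posterior Gamma(α+Σx, β+Σt) = Gamma(108, 31).
Posterior mode = (α'−1)/β' = 107/31.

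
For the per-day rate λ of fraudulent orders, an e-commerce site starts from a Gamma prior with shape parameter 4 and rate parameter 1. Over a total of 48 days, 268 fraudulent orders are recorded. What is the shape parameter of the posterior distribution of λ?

272

Total count 268 over total exposure 48 days.
Posterior: α' = 4 + 268 = 272, β' = 1 + 48 = 49.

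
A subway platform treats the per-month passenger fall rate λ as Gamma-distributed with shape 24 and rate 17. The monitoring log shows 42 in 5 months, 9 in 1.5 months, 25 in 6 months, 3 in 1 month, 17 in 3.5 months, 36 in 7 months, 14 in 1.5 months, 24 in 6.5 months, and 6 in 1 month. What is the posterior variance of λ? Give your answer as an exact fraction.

2/25

Total count: 42 + 9 + 25 + 3 + 17 + 36 + 14 + 24 + 6 = 176.
Total exposure: 5 + 1.5 + 6 + 1 + 3.5 + 7 + 1.5 + 6.5 + 1 = 33 months.
The Gamma prior is conjugate for the Poisson rate, so λ | data ~ Gamma(24+176, 17+33) = Gamma(200, 50).
Posterior variance = α'/β'² = 200/2500 = 2/25.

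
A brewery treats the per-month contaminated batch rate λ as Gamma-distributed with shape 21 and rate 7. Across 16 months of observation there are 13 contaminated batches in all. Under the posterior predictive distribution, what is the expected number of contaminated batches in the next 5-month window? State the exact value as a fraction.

170/23

Total count 13 over total exposure 16 months.
The Gamma prior is conjugate for the Poisson rate, so λ | data ~ Gamma(21+13, 7+16) = Gamma(34, 23).
Predictive mean over a 5-month window = T·E[λ|data] = 5·34/23 = 170/23.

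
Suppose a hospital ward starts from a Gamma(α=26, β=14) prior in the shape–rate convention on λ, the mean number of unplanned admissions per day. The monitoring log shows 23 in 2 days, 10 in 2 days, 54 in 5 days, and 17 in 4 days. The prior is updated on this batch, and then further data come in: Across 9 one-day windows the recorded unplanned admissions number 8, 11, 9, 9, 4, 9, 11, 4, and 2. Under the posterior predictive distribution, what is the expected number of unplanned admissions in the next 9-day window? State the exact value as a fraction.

197/4

Total count: 23 + 10 + 54 + 17 = 104.
Total exposure: 2 + 2 + 5 + 4 = 13 days.
After the first batch: Gamma(26 + 104, 14 + 13) = Gamma(130, 27).
Total count: 8 + 11 + 9 + 9 + 4 + 9 + 11 + 4 + 2 = 67.
Total exposure: 9 days.
After the second batch: Gamma(130 + 67, 27 + 9) = Gamma(197, 36).
Predictive mean over a 9-day window = T·E[λ|data] = 9·197/36 = 197/4.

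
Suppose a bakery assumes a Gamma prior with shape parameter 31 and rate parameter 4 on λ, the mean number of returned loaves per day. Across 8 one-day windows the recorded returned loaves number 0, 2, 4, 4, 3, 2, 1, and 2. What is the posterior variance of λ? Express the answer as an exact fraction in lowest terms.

49/144

Total count: 0 + 2 + 4 + 4 + 3 + 2 + 1 + 2 = 18.
Total exposure: 8 days.
Gamma(α, β) with Poisson data over total exposure Σt gives posterior Gamma(α+Σx, β+Σt) = Gamma(49, 12).
Posterior variance = α'/β'² = 49/144.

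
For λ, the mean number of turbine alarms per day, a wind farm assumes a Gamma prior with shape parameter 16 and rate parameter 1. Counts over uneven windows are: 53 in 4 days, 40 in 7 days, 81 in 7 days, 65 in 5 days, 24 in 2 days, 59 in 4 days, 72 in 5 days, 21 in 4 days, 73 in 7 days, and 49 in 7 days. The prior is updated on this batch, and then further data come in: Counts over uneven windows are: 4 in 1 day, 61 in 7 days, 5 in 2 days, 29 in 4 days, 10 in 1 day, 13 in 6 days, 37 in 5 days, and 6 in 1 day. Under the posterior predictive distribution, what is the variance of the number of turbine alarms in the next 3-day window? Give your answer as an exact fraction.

Total count: 53 + 40 + 81 + 65 + 24 + 59 + 72 + 21 + 73 + 49 = 537.
Total exposure: 4 + 7 + 7 + 5 + 2 + 4 + 5 + 4 + 7 + 7 = 52 days.
After the first batch: Gamma(16 + 537, 1 + 52) = Gamma(553, 53).
Total count: 4 + 61 + 5 + 29 + 10 + 13 + 37 + 6 = 165.
Total exposure: 1 + 7 + 2 + 4 + 1 + 6 + 5 + 1 = 27 days.
After the second batch: Gamma(553 + 165, 53 + 27) = Gamma(718, 80).
The posterior predictive for a window of length T is Negative Binomial with variance T·α'·(β'+T)/β'² = 3·718·83/6400 = 89391/3200.

89391/3200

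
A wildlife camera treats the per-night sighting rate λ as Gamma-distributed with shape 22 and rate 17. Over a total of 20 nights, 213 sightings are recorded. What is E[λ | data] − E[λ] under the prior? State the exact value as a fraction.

3181/629

Total count 213 over total exposure 20 nights.
By Gamma–Poisson conjugacy, the posterior is Gamma(α + Σx, β + Σt) = Gamma(22 + 213, 17 + 20) = Gamma(235, 37).
Posterior mean = 235/37 = 235/37; prior mean = 22/17 = 22/17. Difference = 235/37 − 22/17 = 3181/629.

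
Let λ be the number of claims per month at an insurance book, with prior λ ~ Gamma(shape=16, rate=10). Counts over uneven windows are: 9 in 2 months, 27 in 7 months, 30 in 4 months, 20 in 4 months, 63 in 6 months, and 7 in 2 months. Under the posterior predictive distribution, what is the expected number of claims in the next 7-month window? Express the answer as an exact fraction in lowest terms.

172/5

Total count: 9 + 27 + 30 + 20 + 63 + 7 = 156.
Total exposure: 2 + 7 + 4 + 4 + 6 + 2 = 25 months.
By Gamma–Poisson conjugacy, the posterior is Gamma(α + Σx, β + Σt) = Gamma(16 + 156, 10 + 25) = Gamma(172, 35).
Predictive mean over a 7-month window = T·E[λ|data] = 7·172/35 = 172/5.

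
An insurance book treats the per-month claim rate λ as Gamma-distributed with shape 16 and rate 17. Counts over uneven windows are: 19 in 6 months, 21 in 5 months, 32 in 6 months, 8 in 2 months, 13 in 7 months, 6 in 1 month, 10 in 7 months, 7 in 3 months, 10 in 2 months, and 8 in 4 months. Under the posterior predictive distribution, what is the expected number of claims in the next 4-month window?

10

Total count: 19 + 21 + 32 + 8 + 13 + 6 + 10 + 7 + 10 + 8 = 134.
Total exposure: 6 + 5 + 6 + 2 + 7 + 1 + 7 + 3 + 2 + 4 = 43 months.
Conjugate update: add total count to the shape and total exposure to the rate, giving Gamma(150, 60).
Predictive mean over a 4-month window = T·E[λ|data] = 4·150/60 = 10.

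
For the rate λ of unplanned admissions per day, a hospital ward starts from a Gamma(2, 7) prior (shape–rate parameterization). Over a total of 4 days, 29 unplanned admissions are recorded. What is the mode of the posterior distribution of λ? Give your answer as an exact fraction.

30/11

Total count 29 over total exposure 4 days.
Posterior: α' = 2 + 29 = 31, β' = 7 + 4 = 11.
Posterior mode = (α'−1)/β' = 30/11.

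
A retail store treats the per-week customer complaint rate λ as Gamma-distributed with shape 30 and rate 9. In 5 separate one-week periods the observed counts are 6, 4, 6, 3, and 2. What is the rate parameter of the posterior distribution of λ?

Total count: 6 + 4 + 6 + 3 + 2 = 21.
Total exposure: 5 weeks.
Gamma(α, β) with Poisson data over total exposure Σt gives posterior Gamma(α+Σx, β+Σt) = Gamma(51, 14).

14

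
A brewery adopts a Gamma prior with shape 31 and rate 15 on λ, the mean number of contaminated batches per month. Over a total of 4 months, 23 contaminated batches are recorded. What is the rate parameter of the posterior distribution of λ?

19

Total count 23 over total exposure 4 months.
Gamma(α, β) with Poisson data over total exposure Σt gives posterior Gamma(α+Σx, β+Σt) = Gamma(54, 19).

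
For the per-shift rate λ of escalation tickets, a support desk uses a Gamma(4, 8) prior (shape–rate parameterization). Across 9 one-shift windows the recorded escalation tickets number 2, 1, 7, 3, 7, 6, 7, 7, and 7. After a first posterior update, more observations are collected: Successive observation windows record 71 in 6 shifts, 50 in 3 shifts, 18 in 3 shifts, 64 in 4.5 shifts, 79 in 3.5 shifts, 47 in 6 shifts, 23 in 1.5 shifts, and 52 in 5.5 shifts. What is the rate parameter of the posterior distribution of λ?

Total count: 2 + 1 + 7 + 3 + 7 + 6 + 7 + 7 + 7 = 47.
Total exposure: 9 shifts.
After the first batch: Gamma(4 + 47, 8 + 9) = Gamma(51, 17).
Total count: 71 + 50 + 18 + 64 + 79 + 47 + 23 + 52 = 404.
Total exposure: 6 + 3 + 3 + 4.5 + 3.5 + 6 + 1.5 + 5.5 = 33 shifts.
After the second batch: Gamma(51 + 404, 17 + 33) = Gamma(455, 50).

50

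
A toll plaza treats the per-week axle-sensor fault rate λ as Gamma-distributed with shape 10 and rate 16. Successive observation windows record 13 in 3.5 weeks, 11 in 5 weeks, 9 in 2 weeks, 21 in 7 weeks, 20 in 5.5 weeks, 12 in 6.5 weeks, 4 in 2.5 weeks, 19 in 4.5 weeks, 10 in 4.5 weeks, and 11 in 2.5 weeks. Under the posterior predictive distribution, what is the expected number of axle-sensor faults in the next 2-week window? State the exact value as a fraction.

80/17

Total count: 13 + 11 + 9 + 21 + 20 + 12 + 4 + 19 + 10 + 11 = 130.
Total exposure: 3.5 + 5 + 2 + 7 + 5.5 + 6.5 + 2.5 + 4.5 + 4.5 + 2.5 = 43.5 weeks.
Posterior: α' = 10 + 130 = 140, β' = 16 + 43.5 = 119/2.
Predictive mean over a 2-week window = T·E[λ|data] = 2·140/(119/2) = 80/17.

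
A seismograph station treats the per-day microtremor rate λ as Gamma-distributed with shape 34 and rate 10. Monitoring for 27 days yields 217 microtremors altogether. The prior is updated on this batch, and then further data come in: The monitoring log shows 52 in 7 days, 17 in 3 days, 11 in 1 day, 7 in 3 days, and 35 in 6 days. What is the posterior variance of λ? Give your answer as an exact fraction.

Total count 217 over total exposure 27 days.
After the first batch: Gamma(34 + 217, 10 + 27) = Gamma(251, 37).
Total count: 52 + 17 + 11 + 7 + 35 = 122.
Total exposure: 7 + 3 + 1 + 3 + 6 = 20 days.
After the second batch: Gamma(251 + 122, 37 + 20) = Gamma(373, 57).
Posterior variance = α'/β'² = 373/3249.

373/3249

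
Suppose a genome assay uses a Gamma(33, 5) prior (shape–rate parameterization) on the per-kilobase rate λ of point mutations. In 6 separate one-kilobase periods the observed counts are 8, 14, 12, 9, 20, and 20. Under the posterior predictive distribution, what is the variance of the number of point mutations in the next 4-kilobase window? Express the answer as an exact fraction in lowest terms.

Total count: 8 + 14 + 12 + 9 + 20 + 20 = 83.
Total exposure: 6 kilobases.
Posterior: α' = 33 + 83 = 116, β' = 5 + 6 = 11.
The posterior predictive for a window of length T is Negative Binomial with variance T·α'·(β'+T)/β'² = 4·116·15/121 = 6960/121.

6960/121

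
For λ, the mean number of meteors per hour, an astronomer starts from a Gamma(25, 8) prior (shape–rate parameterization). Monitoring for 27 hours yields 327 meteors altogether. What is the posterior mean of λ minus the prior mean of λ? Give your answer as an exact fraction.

Total count 327 over total exposure 27 hours.
Gamma(α, β) with Poisson data over total exposure Σt gives posterior Gamma(α+Σx, β+Σt) = Gamma(352, 35).
Posterior mean = 352/35 = 352/35; prior mean = 25/8 = 25/8. Difference = 352/35 − 25/8 = 1941/280.

1941/280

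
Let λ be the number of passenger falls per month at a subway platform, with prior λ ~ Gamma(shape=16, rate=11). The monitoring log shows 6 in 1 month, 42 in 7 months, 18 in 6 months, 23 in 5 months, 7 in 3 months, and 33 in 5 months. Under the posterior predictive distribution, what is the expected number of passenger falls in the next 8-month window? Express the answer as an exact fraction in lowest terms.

580/19

Total count: 6 + 42 + 18 + 23 + 7 + 33 = 129.
Total exposure: 1 + 7 + 6 + 5 + 3 + 5 = 27 months.
By Gamma–Poisson conjugacy, the posterior is Gamma(α + Σx, β + Σt) = Gamma(16 + 129, 11 + 27) = Gamma(145, 38).
Predictive mean over an 8-month window = T·E[λ|data] = 8·145/38 = 580/19.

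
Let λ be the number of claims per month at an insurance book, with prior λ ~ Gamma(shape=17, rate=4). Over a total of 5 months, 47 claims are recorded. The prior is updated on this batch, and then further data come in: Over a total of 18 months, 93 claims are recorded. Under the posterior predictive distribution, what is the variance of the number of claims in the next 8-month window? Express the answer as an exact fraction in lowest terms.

Total count 47 over total exposure 5 months.
After the first batch: Gamma(17 + 47, 4 + 5) = Gamma(64, 9).
Total count 93 over total exposure 18 months.
After the second batch: Gamma(64 + 93, 9 + 18) = Gamma(157, 27).
The posterior predictive for a window of length T is Negative Binomial with variance T·α'·(β'+T)/β'² = 8·157·35/729 = 43960/729.

43960/729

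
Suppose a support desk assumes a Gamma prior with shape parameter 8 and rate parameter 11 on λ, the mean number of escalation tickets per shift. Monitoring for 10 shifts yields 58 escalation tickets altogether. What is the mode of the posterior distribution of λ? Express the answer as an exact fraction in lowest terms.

65/21

Total count 58 over total exposure 10 shifts.
Gamma(α, β) with Poisson data over total exposure Σt gives posterior Gamma(α+Σx, β+Σt) = Gamma(66, 21).
Posterior mode = (α'−1)/β' = 65/21.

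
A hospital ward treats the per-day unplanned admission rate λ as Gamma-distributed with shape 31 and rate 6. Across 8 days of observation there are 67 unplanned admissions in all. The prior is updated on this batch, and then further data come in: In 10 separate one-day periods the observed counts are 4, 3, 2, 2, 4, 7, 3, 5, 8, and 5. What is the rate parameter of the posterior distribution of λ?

24

Total count 67 over total exposure 8 days.
After the first batch: Gamma(31 + 67, 6 + 8) = Gamma(98, 14).
Total count: 4 + 3 + 2 + 2 + 4 + 7 + 3 + 5 + 8 + 5 = 43.
Total exposure: 10 days.
After the second batch: Gamma(98 + 43, 14 + 10) = Gamma(141, 24).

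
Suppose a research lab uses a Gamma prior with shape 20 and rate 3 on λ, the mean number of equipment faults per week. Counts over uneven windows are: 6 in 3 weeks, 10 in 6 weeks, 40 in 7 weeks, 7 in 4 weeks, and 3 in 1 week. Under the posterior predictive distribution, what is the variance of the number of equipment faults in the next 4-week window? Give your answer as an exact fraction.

301/18

Total count: 6 + 10 + 40 + 7 + 3 = 66.
Total exposure: 3 + 6 + 7 + 4 + 1 = 21 weeks.
Gamma(α, β) with Poisson data over total exposure Σt gives posterior Gamma(α+Σx, β+Σt) = Gamma(86, 24).
The posterior predictive for a window of length T is Negative Binomial with variance T·α'·(β'+T)/β'² = 4·86·28/576 = 301/18.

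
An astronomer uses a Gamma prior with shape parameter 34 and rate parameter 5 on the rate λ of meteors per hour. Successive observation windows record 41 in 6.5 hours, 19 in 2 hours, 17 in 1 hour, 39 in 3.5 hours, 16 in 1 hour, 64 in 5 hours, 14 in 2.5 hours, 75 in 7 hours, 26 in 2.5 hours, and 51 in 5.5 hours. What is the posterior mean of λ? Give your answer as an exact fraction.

Total count: 41 + 19 + 17 + 39 + 16 + 64 + 14 + 75 + 26 + 51 = 362.
Total exposure: 6.5 + 2 + 1 + 3.5 + 1 + 5 + 2.5 + 7 + 2.5 + 5.5 = 36.5 hours.
Gamma(α, β) with Poisson data over total exposure Σt gives posterior Gamma(α+Σx, β+Σt) = Gamma(396, 83/2).
Posterior mean = α'/β' = 396/(83/2) = 792/83.

792/83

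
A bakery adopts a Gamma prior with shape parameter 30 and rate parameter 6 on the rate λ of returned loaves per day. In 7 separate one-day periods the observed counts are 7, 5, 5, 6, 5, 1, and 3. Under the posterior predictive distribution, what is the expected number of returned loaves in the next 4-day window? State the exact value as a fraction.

Total count: 7 + 5 + 5 + 6 + 5 + 1 + 3 = 32.
Total exposure: 7 days.
Conjugate update: add total count to the shape and total exposure to the rate, giving Gamma(62, 13).
Predictive mean over a 4-day window = T·E[λ|data] = 4·62/13 = 248/13.

248/13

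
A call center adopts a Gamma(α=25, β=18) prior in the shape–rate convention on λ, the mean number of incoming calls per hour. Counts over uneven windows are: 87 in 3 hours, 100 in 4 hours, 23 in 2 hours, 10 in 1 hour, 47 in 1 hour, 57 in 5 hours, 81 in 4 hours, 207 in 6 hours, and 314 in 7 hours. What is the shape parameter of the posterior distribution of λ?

951

Total count: 87 + 100 + 23 + 10 + 47 + 57 + 81 + 207 + 314 = 926.
Total exposure: 3 + 4 + 2 + 1 + 1 + 5 + 4 + 6 + 7 = 33 hours.
Gamma(α, β) with Poisson data over total exposure Σt gives posterior Gamma(α+Σx, β+Σt) = Gamma(951, 51).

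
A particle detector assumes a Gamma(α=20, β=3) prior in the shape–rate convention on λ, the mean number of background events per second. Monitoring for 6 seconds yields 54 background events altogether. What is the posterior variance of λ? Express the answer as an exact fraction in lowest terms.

Total count 54 over total exposure 6 seconds.
Posterior: α' = 20 + 54 = 74, β' = 3 + 6 = 9.
Posterior variance = α'/β'² = 74/81.

74/81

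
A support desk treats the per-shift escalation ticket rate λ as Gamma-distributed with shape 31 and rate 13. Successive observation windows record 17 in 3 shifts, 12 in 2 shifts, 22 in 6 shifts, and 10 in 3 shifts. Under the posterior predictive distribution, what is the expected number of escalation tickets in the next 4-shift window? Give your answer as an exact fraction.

368/27

Total count: 17 + 12 + 22 + 10 = 61.
Total exposure: 3 + 2 + 6 + 3 = 14 shifts.
Posterior: α' = 31 + 61 = 92, β' = 13 + 14 = 27.
Predictive mean over a 4-shift window = T·E[λ|data] = 4·92/27 = 368/27.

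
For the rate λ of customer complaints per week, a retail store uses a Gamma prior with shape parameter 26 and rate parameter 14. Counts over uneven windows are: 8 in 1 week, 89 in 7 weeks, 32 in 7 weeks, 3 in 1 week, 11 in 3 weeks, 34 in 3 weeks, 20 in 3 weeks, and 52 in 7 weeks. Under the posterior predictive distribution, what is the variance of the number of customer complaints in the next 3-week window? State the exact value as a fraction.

40425/2116

Total count: 8 + 89 + 32 + 3 + 11 + 34 + 20 + 52 = 249.
Total exposure: 1 + 7 + 7 + 1 + 3 + 3 + 3 + 7 = 32 weeks.
The Gamma prior is conjugate for the Poisson rate, so λ | data ~ Gamma(26+249, 14+32) = Gamma(275, 46).
The posterior predictive for a window of length T is Negative Binomial with variance T·α'·(β'+T)/β'² = 3·275·49/2116 = 40425/2116.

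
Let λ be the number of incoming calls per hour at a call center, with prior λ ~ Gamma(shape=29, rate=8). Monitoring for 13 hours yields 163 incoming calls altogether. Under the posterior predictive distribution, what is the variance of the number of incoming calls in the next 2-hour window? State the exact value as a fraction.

Total count 163 over total exposure 13 hours.
By Gamma–Poisson conjugacy, the posterior is Gamma(α + Σx, β + Σt) = Gamma(29 + 163, 8 + 13) = Gamma(192, 21).
The posterior predictive for a window of length T is Negative Binomial with variance T·α'·(β'+T)/β'² = 2·192·23/441 = 2944/147.

2944/147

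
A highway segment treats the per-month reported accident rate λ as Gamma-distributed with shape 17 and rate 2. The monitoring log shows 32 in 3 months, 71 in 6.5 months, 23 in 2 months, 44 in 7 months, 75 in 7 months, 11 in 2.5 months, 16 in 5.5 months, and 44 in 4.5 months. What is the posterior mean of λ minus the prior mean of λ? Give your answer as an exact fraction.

Total count: 32 + 71 + 23 + 44 + 75 + 11 + 16 + 44 = 316.
Total exposure: 3 + 6.5 + 2 + 7 + 7 + 2.5 + 5.5 + 4.5 = 38 months.
Posterior: α' = 17 + 316 = 333, β' = 2 + 38 = 40.
Posterior mean = 333/40 = 333/40; prior mean = 17/2 = 17/2. Difference = 333/40 − 17/2 = -7/40.

-7/40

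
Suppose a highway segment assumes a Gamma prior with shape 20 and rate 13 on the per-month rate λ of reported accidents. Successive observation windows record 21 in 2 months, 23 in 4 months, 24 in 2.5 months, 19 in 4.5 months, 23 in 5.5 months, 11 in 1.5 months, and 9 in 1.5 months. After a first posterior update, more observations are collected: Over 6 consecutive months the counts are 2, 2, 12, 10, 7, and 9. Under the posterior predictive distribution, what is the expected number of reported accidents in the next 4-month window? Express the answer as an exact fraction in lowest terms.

Total count: 21 + 23 + 24 + 19 + 23 + 11 + 9 = 130.
Total exposure: 2 + 4 + 2.5 + 4.5 + 5.5 + 1.5 + 1.5 = 21.5 months.
After the first batch: Gamma(20 + 130, 13 + 21.5) = Gamma(150, 69/2).
Total count: 2 + 2 + 12 + 10 + 7 + 9 = 42.
Total exposure: 6 months.
After the second batch: Gamma(150 + 42, 69/2 + 6) = Gamma(192, 81/2).
Predictive mean over a 4-month window = T·E[λ|data] = 4·192/(81/2) = 512/27.

512/27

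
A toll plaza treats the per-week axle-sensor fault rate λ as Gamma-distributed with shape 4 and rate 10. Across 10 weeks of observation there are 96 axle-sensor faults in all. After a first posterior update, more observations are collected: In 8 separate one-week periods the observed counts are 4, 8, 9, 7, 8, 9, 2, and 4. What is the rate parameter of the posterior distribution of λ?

28

Total count 96 over total exposure 10 weeks.
After the first batch: Gamma(4 + 96, 10 + 10) = Gamma(100, 20).
Total count: 4 + 8 + 9 + 7 + 8 + 9 + 2 + 4 = 51.
Total exposure: 8 weeks.
After the second batch: Gamma(100 + 51, 20 + 8) = Gamma(151, 28).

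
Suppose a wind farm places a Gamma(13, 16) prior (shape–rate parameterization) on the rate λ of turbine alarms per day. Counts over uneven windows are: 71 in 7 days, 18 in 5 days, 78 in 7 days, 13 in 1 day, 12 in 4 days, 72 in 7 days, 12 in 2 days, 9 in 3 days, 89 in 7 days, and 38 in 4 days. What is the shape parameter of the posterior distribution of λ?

425

Total count: 71 + 18 + 78 + 13 + 12 + 72 + 12 + 9 + 89 + 38 = 412.
Total exposure: 7 + 5 + 7 + 1 + 4 + 7 + 2 + 3 + 7 + 4 = 47 days.
Gamma(α, β) with Poisson data over total exposure Σt gives posterior Gamma(α+Σx, β+Σt) = Gamma(425, 63).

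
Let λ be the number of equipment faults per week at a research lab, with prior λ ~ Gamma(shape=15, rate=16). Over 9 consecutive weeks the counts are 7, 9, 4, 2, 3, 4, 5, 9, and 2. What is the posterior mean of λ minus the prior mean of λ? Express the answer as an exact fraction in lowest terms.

Total count: 7 + 9 + 4 + 2 + 3 + 4 + 5 + 9 + 2 = 45.
Total exposure: 9 weeks.
The Gamma prior is conjugate for the Poisson rate, so λ | data ~ Gamma(15+45, 16+9) = Gamma(60, 25).
Posterior mean = 60/25 = 12/5; prior mean = 15/16 = 15/16. Difference = 12/5 − 15/16 = 117/80.

117/80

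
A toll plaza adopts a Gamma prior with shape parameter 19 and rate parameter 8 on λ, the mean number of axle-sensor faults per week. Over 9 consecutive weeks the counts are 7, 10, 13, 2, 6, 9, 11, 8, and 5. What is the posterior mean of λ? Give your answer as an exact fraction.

Total count: 7 + 10 + 13 + 2 + 6 + 9 + 11 + 8 + 5 = 71.
Total exposure: 9 weeks.
The Gamma prior is conjugate for the Poisson rate, so λ | data ~ Gamma(19+71, 8+9) = Gamma(90, 17).
Posterior mean = α'/β' = 90/17.

90/17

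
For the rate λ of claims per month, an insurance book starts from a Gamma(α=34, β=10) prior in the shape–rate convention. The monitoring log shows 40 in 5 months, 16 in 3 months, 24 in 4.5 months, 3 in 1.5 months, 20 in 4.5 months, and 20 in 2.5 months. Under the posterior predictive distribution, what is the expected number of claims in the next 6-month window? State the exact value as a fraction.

Total count: 40 + 16 + 24 + 3 + 20 + 20 = 123.
Total exposure: 5 + 3 + 4.5 + 1.5 + 4.5 + 2.5 = 21 months.
Posterior: α' = 34 + 123 = 157, β' = 10 + 21 = 31.
Predictive mean over a 6-month window = T·E[λ|data] = 6·157/31 = 942/31.

942/31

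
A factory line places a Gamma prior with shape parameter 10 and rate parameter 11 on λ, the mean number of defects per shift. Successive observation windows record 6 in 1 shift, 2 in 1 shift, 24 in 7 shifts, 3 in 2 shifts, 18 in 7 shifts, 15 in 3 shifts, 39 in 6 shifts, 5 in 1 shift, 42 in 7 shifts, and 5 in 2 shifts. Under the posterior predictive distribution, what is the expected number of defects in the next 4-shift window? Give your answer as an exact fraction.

Total count: 6 + 2 + 24 + 3 + 18 + 15 + 39 + 5 + 42 + 5 = 159.
Total exposure: 1 + 1 + 7 + 2 + 7 + 3 + 6 + 1 + 7 + 2 = 37 shifts.
Posterior: α' = 10 + 159 = 169, β' = 11 + 37 = 48.
Predictive mean over a 4-shift window = T·E[λ|data] = 4·169/48 = 169/12.

169/12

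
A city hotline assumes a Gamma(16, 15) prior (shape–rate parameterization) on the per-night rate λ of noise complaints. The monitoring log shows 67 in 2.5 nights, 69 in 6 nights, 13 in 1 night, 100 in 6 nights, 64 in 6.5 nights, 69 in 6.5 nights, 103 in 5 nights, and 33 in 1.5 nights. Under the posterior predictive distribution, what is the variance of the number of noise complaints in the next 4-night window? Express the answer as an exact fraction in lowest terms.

Total count: 67 + 69 + 13 + 100 + 64 + 69 + 103 + 33 = 518.
Total exposure: 2.5 + 6 + 1 + 6 + 6.5 + 6.5 + 5 + 1.5 = 35 nights.
Gamma(α, β) with Poisson data over total exposure Σt gives posterior Gamma(α+Σx, β+Σt) = Gamma(534, 50).
The posterior predictive for a window of length T is Negative Binomial with variance T·α'·(β'+T)/β'² = 4·534·54/2500 = 28836/625.

28836/625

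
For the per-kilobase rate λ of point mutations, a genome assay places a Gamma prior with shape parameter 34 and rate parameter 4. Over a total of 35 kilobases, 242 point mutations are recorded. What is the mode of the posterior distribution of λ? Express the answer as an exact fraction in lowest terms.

275/39

Total count 242 over total exposure 35 kilobases.
The Gamma prior is conjugate for the Poisson rate, so λ | data ~ Gamma(34+242, 4+35) = Gamma(276, 39).
Posterior mode = (α'−1)/β' = 275/39.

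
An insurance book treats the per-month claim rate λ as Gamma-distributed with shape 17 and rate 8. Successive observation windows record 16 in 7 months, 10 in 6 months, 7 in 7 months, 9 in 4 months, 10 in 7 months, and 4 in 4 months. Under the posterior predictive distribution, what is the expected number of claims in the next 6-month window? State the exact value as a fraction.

438/43

Total count: 16 + 10 + 7 + 9 + 10 + 4 = 56.
Total exposure: 7 + 6 + 7 + 4 + 7 + 4 = 35 months.
Conjugate update: add total count to the shape and total exposure to the rate, giving Gamma(73, 43).
Predictive mean over a 6-month window = T·E[λ|data] = 6·73/43 = 438/43.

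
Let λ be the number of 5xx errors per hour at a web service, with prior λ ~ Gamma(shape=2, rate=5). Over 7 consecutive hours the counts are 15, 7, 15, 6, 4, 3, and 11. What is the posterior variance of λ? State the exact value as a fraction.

7/16

Total count: 15 + 7 + 15 + 6 + 4 + 3 + 11 = 61.
Total exposure: 7 hours.
Conjugate update: add total count to the shape and total exposure to the rate, giving Gamma(63, 12).
Posterior variance = α'/β'² = 63/144 = 7/16.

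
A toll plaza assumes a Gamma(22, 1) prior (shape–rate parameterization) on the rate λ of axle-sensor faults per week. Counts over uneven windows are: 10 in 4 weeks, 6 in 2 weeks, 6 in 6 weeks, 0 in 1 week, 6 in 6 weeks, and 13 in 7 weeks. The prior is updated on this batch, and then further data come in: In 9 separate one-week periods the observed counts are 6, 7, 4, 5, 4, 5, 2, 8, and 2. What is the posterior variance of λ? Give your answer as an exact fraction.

Total count: 10 + 6 + 6 + 0 + 6 + 13 = 41.
Total exposure: 4 + 2 + 6 + 1 + 6 + 7 = 26 weeks.
After the first batch: Gamma(22 + 41, 1 + 26) = Gamma(63, 27).
Total count: 6 + 7 + 4 + 5 + 4 + 5 + 2 + 8 + 2 = 43.
Total exposure: 9 weeks.
After the second batch: Gamma(63 + 43, 27 + 9) = Gamma(106, 36).
Posterior variance = α'/β'² = 106/1296 = 53/648.

53/648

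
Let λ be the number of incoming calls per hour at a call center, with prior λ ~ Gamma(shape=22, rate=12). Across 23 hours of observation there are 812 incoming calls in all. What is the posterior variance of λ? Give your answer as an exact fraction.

Total count 812 over total exposure 23 hours.
Gamma(α, β) with Poisson data over total exposure Σt gives posterior Gamma(α+Σx, β+Σt) = Gamma(834, 35).
Posterior variance = α'/β'² = 834/1225.

834/1225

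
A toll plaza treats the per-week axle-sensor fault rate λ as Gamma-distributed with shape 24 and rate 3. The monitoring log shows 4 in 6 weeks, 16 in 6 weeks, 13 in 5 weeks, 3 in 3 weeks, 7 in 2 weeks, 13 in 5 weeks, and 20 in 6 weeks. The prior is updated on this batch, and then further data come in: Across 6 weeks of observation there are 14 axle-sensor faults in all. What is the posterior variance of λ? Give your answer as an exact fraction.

19/294

Total count: 4 + 16 + 13 + 3 + 7 + 13 + 20 = 76.
Total exposure: 6 + 6 + 5 + 3 + 2 + 5 + 6 = 33 weeks.
After the first batch: Gamma(24 + 76, 3 + 33) = Gamma(100, 36).
Total count 14 over total exposure 6 weeks.
After the second batch: Gamma(100 + 14, 36 + 6) = Gamma(114, 42).
Posterior variance = α'/β'² = 114/1764 = 19/294.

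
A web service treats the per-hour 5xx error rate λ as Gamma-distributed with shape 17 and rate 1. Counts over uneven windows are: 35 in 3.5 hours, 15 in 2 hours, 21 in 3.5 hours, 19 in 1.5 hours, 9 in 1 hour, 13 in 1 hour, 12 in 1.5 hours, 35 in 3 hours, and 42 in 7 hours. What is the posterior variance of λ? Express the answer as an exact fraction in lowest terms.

218/625

Total count: 35 + 15 + 21 + 19 + 9 + 13 + 12 + 35 + 42 = 201.
Total exposure: 3.5 + 2 + 3.5 + 1.5 + 1 + 1 + 1.5 + 3 + 7 = 24 hours.
Conjugate update: add total count to the shape and total exposure to the rate, giving Gamma(218, 25).
Posterior variance = α'/β'² = 218/625.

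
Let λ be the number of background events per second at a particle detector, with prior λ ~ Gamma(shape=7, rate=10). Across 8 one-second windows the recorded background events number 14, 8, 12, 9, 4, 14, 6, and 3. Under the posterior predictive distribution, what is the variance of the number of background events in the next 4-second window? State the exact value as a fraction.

1694/81

Total count: 14 + 8 + 12 + 9 + 4 + 14 + 6 + 3 = 70.
Total exposure: 8 seconds.
By Gamma–Poisson conjugacy, the posterior is Gamma(α + Σx, β + Σt) = Gamma(7 + 70, 10 + 8) = Gamma(77, 18).
The posterior predictive for a window of length T is Negative Binomial with variance T·α'·(β'+T)/β'² = 4·77·22/324 = 1694/81.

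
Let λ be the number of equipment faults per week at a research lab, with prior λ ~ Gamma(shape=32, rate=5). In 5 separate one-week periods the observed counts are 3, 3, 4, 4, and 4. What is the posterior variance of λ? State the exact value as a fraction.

1/2

Total count: 3 + 3 + 4 + 4 + 4 = 18.
Total exposure: 5 weeks.
Posterior: α' = 32 + 18 = 50, β' = 5 + 5 = 10.
Posterior variance = α'/β'² = 50/100 = 1/2.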